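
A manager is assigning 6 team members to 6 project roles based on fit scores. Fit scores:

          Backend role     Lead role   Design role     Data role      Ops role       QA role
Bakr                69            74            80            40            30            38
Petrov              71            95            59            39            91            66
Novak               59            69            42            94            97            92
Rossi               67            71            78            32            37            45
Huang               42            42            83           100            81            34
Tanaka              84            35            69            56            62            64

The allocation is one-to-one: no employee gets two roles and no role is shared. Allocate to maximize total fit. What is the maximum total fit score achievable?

Maximum total: 519 pts

Optimal: Bakr→Lead role (74 pts), Petrov→Ops role (91 pts), Novak→QA role (92 pts), Rossi→Design role (78 pts), Huang→Data role (100 pts), Tanaka→Backend role (84 pts) — total 74+91+92+78+100+84 = 519 pts.
Column-greedy (each role in turn goes to its best remaining employee) gives 431 pts, worse by 88.
Next-best assignment: Bakr→Design role, Petrov→Ops role, Novak→QA role, Rossi→Lead role, Huang→Data role, Tanaka→Backend role = 518 pts.
Swapping Rossi↔Novak (Rossi→QA role 45 pts, Novak→Design role 42 pts) loses 83.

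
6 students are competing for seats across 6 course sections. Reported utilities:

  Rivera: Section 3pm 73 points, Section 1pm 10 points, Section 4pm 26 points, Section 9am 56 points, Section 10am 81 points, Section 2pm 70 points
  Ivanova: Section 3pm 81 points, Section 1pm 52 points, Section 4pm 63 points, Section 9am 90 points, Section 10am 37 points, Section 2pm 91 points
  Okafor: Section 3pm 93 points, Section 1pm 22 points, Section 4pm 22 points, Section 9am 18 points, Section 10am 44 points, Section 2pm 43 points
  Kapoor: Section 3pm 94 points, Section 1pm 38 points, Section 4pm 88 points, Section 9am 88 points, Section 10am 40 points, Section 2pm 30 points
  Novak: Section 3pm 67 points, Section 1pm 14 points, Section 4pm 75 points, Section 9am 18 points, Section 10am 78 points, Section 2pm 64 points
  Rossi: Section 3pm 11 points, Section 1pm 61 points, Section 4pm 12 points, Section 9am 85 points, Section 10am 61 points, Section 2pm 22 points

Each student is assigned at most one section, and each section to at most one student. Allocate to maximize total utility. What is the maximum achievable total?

Optimal: Rivera→Section 10am (81 points), Ivanova→Section 2pm (91 points), Okafor→Section 3pm (93 points), Kapoor→Section 9am (88 points), Novak→Section 4pm (75 points), Rossi→Section 1pm (61 points) — total 81+91+93+88+75+61 = 489 points.
Max-entry greedy (repeatedly take the single best remaining cell) gives 448 points, worse by 41.
Next-best assignment: Rivera→Section 2pm, Ivanova→Section 9am, Okafor→Section 3pm, Kapoor→Section 4pm, Novak→Section 10am, Rossi→Section 1pm = 480 points.
Swapping Rossi↔Okafor (Rossi→Section 3pm 11 points, Okafor→Section 1pm 22 points) loses 121.

Max total: 489 points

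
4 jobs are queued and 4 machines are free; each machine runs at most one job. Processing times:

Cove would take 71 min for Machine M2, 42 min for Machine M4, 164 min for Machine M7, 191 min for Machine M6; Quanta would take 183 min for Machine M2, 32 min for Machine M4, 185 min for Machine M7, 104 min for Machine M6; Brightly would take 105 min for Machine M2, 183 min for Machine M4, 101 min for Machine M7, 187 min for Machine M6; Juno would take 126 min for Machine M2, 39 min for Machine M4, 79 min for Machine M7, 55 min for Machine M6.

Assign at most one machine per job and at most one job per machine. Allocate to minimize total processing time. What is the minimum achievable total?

Optimal: Cove→Machine M2 (71 min), Quanta→Machine M4 (32 min), Brightly→Machine M7 (101 min), Juno→Machine M6 (55 min) — total 71+32+101+55 = 259 min.
Row-greedy (each job in turn takes its cheapest remaining machine) gives 373 min, worse by 114.
Next-best assignment: Cove→Machine M2, Quanta→Machine M6, Brightly→Machine M7, Juno→Machine M4 = 315 min.

Minimum total: 259 min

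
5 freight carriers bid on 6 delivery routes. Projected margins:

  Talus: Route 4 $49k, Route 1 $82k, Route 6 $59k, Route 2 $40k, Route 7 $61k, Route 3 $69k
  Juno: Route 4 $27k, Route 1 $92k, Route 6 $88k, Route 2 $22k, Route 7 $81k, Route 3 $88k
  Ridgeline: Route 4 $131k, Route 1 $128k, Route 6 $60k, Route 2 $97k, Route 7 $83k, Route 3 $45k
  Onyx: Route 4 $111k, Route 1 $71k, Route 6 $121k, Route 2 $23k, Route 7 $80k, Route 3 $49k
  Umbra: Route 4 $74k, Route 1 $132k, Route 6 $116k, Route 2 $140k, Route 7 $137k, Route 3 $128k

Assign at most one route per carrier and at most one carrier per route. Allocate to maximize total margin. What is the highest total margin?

Treat this as an assignment problem: match each carrier to one route.
Optimal: Talus→Route 1 ($82k), Juno→Route 3 ($88k), Ridgeline→Route 4 ($131k), Onyx→Route 6 ($121k), Umbra→Route 2 ($140k) — total 82+88+131+121+140 = $562k.
No other one-to-one assignment exceeds $562k.

Max total: $562k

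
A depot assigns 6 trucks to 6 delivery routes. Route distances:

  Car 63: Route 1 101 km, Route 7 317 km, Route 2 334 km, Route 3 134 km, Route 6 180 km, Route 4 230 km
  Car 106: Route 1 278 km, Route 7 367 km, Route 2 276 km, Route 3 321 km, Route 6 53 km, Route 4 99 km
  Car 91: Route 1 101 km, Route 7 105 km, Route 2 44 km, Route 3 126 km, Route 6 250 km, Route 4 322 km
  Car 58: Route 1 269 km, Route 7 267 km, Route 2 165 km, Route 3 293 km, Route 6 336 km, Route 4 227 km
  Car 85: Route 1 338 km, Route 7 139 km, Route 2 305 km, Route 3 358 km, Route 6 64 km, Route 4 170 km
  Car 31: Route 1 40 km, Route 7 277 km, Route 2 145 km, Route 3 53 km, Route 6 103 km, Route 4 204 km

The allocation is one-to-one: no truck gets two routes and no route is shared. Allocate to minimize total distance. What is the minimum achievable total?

Minimum total: 587 km

Optimal: Car 63→Route 1 (101 km), Car 106→Route 4 (99 km), Car 91→Route 7 (105 km), Car 58→Route 2 (165 km), Car 85→Route 6 (64 km), Car 31→Route 3 (53 km) — total 101+99+105+165+64+53 = 587 km.
Column-greedy (each route in turn goes to its cheapest remaining truck) gives 667 km, worse by 80.
Next-best assignment: Car 63→Route 3, Car 106→Route 4, Car 91→Route 7, Car 58→Route 2, Car 85→Route 6, Car 31→Route 1 = 607 km.
Swapping Car 85↔Car 58 (Car 85→Route 2 305 km, Car 58→Route 6 336 km) adds 412.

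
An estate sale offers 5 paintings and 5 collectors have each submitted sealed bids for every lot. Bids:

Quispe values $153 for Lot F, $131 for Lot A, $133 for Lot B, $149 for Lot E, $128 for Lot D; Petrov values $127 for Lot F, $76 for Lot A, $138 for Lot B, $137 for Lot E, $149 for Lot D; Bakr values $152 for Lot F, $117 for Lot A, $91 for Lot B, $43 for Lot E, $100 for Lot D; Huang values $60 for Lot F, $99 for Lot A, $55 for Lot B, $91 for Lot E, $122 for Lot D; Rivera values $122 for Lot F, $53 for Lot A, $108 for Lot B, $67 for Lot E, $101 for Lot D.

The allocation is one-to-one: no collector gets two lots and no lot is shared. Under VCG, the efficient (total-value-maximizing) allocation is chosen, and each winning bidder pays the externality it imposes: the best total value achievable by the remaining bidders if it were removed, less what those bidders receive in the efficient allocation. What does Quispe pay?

Efficient allocation: Quispe→Lot E ($149), Petrov→Lot D ($149), Bakr→Lot F ($152), Huang→Lot A ($99), Rivera→Lot B ($108); total welfare W = $657.
Quispe receives Lot E at value $149, so the others get W − 149 = $508.
Without Quispe: best allocation of the remaining 4 bidders over all 5 lots is Petrov→Lot E ($137), Bakr→Lot F ($152), Huang→Lot D ($122), Rivera→Lot B ($108), total $519.
VCG payment = (others' best without Quispe) − (others' welfare with Quispe) = 519 − 508 = $11.

Quispe pays $11.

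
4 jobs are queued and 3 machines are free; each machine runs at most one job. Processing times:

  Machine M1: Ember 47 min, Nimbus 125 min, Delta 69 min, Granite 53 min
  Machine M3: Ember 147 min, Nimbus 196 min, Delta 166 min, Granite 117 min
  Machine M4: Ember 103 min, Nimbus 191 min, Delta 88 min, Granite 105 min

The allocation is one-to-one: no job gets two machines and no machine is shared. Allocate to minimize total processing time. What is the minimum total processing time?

Minimum total: 252 min

Optimal: Ember→Machine M1 (47 min), Granite→Machine M3 (117 min), Delta→Machine M4 (88 min) — total 47+117+88 = 252 min.
Row-greedy (each job in turn takes its cheapest remaining machine) gives 404 min, worse by 152.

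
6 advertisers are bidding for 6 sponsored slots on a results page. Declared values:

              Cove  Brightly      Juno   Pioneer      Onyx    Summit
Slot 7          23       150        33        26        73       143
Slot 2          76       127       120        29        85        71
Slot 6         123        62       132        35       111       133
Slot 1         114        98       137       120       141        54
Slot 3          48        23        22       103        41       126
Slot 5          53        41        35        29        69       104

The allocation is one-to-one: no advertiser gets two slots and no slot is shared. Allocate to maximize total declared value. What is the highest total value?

Max total: $741

Optimal: Cove→Slot 6 ($123), Brightly→Slot 7 ($150), Juno→Slot 2 ($120), Pioneer→Slot 3 ($103), Onyx→Slot 1 ($141), Summit→Slot 5 ($104) — total 123+150+120+103+141+104 = $741.
Max-entry greedy (repeatedly take the single best remaining cell) gives $700, worse by 41.
Every other assignment is strictly worse.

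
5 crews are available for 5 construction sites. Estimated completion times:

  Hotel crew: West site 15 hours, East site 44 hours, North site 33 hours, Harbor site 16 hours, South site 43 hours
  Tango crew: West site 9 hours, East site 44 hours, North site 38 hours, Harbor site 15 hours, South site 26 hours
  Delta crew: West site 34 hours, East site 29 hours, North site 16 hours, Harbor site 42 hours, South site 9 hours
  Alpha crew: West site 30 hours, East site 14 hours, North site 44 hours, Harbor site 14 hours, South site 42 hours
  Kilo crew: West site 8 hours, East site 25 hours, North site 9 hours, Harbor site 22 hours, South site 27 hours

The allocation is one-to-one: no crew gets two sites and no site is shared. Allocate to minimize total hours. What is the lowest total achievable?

This is a one-to-one assignment (minimum-cost bipartite matching).
Optimal: Hotel crew→Harbor site (16 hours), Tango crew→West site (9 hours), Delta crew→South site (9 hours), Alpha crew→East site (14 hours), Kilo crew→North site (9 hours) — total 16+9+9+14+9 = 57 hours.
Min-entry greedy (repeatedly take the single cheapest remaining cell) gives 79 hours, worse by 22.

Min total: 57 hours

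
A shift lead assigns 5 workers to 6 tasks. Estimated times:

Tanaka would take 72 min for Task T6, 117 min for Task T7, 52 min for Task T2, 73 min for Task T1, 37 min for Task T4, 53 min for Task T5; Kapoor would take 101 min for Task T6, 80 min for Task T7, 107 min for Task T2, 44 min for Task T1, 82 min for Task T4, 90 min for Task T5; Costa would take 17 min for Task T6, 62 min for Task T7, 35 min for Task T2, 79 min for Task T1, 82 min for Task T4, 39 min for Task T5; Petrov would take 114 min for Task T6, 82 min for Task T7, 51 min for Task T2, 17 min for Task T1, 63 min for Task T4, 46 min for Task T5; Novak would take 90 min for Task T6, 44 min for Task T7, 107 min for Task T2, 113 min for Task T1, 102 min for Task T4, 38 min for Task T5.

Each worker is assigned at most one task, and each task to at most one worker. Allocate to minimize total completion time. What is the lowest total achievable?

Optimal: Tanaka→Task T4 (37 min), Kapoor→Task T1 (44 min), Costa→Task T6 (17 min), Petrov→Task T2 (51 min), Novak→Task T5 (38 min) — total 37+44+17+51+38 = 187 min.
Swapping Novak↔Costa (Novak→Task T6 90 min, Costa→Task T5 39 min) adds 74.

Min total: 187 min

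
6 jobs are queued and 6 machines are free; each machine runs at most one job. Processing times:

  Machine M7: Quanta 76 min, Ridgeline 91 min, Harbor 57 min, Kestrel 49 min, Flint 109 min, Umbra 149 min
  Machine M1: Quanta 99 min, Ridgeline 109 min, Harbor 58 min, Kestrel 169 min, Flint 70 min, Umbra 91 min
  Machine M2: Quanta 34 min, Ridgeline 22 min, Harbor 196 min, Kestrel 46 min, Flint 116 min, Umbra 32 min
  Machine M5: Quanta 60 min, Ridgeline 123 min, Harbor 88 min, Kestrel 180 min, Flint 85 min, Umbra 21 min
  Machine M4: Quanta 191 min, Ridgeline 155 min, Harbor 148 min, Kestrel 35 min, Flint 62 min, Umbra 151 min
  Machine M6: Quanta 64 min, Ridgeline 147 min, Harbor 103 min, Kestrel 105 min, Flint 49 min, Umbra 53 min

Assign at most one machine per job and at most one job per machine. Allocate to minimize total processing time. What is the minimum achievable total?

Minimum total: 261 min

Optimal: Quanta→Machine M7 (76 min), Ridgeline→Machine M2 (22 min), Harbor→Machine M1 (58 min), Kestrel→Machine M4 (35 min), Flint→Machine M6 (49 min), Umbra→Machine M5 (21 min) — total 76+22+58+35+49+21 = 261 min.
Row-greedy (each job in turn takes its cheapest remaining machine) gives 288 min, worse by 27.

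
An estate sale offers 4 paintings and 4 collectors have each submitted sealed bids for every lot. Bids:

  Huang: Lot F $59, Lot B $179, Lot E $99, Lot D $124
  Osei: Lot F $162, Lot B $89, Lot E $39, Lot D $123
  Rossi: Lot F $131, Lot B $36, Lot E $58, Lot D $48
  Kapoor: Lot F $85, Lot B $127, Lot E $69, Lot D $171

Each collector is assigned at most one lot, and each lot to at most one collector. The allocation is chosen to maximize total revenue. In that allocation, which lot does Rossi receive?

Rossi receives Lot E.

Treat this as an assignment problem: match each collector to one lot.
Optimal: Huang→Lot B ($179), Osei→Lot F ($162), Rossi→Lot E ($58), Kapoor→Lot D ($171) — total 179+162+58+171 = $570.
Column-greedy (each lot in turn goes to its best remaining collector) gives $458, worse by 112.
Next-best assignment: Huang→Lot B, Osei→Lot E, Rossi→Lot F, Kapoor→Lot D = $520.
Rossi's own top lot is Lot F ($131), but forcing Rossi→Lot F and reassigning the rest optimally gives only $520 — worse by 50.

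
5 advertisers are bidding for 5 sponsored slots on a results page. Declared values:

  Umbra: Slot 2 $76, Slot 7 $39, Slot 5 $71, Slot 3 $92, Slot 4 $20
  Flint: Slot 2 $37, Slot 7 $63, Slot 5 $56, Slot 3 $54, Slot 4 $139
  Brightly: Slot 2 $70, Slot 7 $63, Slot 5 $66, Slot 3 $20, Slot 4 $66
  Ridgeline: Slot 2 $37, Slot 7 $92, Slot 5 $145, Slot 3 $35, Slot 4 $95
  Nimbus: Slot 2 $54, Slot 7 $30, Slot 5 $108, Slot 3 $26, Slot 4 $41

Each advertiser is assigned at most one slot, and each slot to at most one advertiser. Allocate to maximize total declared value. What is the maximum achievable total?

Optimal: Umbra→Slot 3 ($92), Flint→Slot 4 ($139), Brightly→Slot 2 ($70), Ridgeline→Slot 7 ($92), Nimbus→Slot 5 ($108) — total 92+139+70+92+108 = $501.
Column-greedy (each slot in turn goes to its best remaining advertiser) gives $396, worse by 105.
Next-best assignment: Umbra→Slot 3, Flint→Slot 4, Brightly→Slot 7, Ridgeline→Slot 5, Nimbus→Slot 2 = $493.

Maximum total: $501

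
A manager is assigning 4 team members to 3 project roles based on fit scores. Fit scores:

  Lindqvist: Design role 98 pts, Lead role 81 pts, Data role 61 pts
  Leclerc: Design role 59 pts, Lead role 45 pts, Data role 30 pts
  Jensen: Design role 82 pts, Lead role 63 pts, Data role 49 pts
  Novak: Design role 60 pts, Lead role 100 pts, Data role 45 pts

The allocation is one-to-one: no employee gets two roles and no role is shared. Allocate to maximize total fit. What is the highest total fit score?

Optimal: Lindqvist→Design role (98 pts), Novak→Lead role (100 pts), Jensen→Data role (49 pts) — total 98+100+49 = 247 pts.
Next-best assignment: Jensen→Design role, Novak→Lead role, Lindqvist→Data role = 243 pts.
Swapping Jensen↔Novak (Jensen→Lead role 63 pts, Novak→Data role 45 pts) loses 41.

Max total: 247 pts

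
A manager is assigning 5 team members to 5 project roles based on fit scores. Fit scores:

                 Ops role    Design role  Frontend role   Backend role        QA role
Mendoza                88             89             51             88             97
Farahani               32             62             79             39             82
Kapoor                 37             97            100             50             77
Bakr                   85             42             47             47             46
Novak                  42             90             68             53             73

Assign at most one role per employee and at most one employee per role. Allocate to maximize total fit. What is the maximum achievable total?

Maximum total: 445 pts

Treat this as an assignment problem: match each employee to one role.
Optimal: Mendoza→Backend role (88 pts), Farahani→QA role (82 pts), Kapoor→Frontend role (100 pts), Bakr→Ops role (85 pts), Novak→Design role (90 pts) — total 88+82+100+85+90 = 445 pts.
Max-entry greedy (repeatedly take the single best remaining cell) gives 411 pts, worse by 34.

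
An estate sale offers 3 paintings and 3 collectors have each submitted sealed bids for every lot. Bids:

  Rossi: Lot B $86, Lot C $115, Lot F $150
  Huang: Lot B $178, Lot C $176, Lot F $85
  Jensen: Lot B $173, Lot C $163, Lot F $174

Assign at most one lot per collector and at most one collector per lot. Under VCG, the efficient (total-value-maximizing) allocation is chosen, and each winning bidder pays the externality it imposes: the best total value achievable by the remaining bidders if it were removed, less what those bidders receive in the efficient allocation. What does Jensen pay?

Efficient allocation: Rossi→Lot F ($150), Huang→Lot C ($176), Jensen→Lot B ($173); total welfare W = $499.
Jensen receives Lot B at value $173, so the others get W − 173 = $326.
Without Jensen: best allocation of the remaining 2 bidders over all 3 lots is Rossi→Lot F ($150), Huang→Lot B ($178), total $328.
VCG payment = (others' best without Jensen) − (others' welfare with Jensen) = 328 − 326 = $2.

Jensen pays $2.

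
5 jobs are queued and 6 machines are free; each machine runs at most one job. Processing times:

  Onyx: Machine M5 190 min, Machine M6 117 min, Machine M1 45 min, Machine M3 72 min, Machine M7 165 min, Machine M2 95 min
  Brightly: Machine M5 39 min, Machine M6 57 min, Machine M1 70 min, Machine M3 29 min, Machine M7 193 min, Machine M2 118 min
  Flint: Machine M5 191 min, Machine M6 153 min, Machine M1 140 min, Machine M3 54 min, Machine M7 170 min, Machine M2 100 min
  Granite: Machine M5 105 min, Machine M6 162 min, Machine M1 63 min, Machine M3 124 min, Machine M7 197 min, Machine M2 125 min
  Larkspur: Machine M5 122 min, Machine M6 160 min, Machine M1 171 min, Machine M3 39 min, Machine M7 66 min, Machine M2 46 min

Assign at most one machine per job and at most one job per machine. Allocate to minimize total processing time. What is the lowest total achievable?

Optimal: Onyx→Machine M1 (45 min), Brightly→Machine M6 (57 min), Flint→Machine M3 (54 min), Granite→Machine M5 (105 min), Larkspur→Machine M2 (46 min) — total 45+57+54+105+46 = 307 min.
Min-entry greedy (repeatedly take the single cheapest remaining cell) gives 378 min, worse by 71.
Every other assignment is strictly worse.

Minimum total: 307 min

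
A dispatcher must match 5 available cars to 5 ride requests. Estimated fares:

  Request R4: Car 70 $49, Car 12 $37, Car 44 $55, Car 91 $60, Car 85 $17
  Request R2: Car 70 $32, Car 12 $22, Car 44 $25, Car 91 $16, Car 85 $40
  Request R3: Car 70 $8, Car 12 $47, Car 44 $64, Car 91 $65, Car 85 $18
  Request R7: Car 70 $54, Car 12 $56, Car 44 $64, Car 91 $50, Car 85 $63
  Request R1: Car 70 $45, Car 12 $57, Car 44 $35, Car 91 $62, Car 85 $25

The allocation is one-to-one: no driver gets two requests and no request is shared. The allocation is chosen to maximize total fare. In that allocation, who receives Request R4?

Car 91 receives Request R4.

Optimal: Car 70→Request R2 ($32), Car 12→Request R1 ($57), Car 44→Request R3 ($64), Car 91→Request R4 ($60), Car 85→Request R7 ($63) — total 32+57+64+60+63 = $276.
Column-greedy (each request in turn goes to its best remaining driver) gives $265, worse by 11.
Every other assignment is strictly worse.
Car 91's own top request is Request R3 ($65), but forcing Car 91→Request R3 and reassigning the rest optimally gives only $275 — worse by 1.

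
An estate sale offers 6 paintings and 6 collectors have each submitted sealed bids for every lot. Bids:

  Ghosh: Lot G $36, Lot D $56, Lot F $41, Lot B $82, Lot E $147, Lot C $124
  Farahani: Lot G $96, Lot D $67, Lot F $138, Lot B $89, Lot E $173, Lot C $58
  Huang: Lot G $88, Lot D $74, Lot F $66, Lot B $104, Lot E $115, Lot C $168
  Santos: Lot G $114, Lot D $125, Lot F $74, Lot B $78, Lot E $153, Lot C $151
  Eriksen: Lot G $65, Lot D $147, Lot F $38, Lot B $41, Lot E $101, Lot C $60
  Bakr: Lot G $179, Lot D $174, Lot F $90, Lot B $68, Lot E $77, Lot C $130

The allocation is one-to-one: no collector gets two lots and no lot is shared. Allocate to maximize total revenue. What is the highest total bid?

Optimal: Ghosh→Lot B ($82), Farahani→Lot F ($138), Huang→Lot C ($168), Santos→Lot E ($153), Eriksen→Lot D ($147), Bakr→Lot G ($179) — total 82+138+168+153+147+179 = $867.
Row-greedy (each collector in turn takes its best remaining lot) gives $711, worse by 156.
Swapping Santos↔Ghosh (Santos→Lot B $78, Ghosh→Lot E $147) loses 10.
Checked against all permutations: $867 is optimal.

Max total: $867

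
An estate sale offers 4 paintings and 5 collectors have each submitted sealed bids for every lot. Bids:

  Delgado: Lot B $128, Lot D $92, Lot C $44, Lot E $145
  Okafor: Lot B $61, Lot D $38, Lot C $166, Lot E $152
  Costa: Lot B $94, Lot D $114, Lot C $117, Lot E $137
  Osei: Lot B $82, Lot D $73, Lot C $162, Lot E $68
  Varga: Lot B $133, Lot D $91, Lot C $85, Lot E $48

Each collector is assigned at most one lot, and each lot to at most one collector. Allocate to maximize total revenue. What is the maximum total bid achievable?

Maximum total: $561

This is the linear assignment problem.
Optimal: Varga→Lot B ($133), Costa→Lot D ($114), Osei→Lot C ($162), Okafor→Lot E ($152) — total 133+114+162+152 = $561.
Column-greedy (each lot in turn goes to its best remaining collector) gives $558, worse by 3.
Checked against all permutations: $561 is optimal.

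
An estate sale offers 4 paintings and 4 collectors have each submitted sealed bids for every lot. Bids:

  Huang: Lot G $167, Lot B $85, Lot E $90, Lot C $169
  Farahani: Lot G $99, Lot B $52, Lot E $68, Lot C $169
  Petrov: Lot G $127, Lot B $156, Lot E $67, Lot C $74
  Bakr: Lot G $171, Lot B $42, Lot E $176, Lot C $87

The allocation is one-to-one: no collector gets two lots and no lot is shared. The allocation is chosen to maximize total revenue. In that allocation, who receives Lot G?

Huang receives Lot G.

Treat this as an assignment problem: match each collector to one lot.
Optimal: Huang→Lot G ($167), Farahani→Lot C ($169), Petrov→Lot B ($156), Bakr→Lot E ($176) — total 167+169+156+176 = $668.
Max-entry greedy (repeatedly take the single best remaining cell) gives $600, worse by 68.
Next-best assignment: Huang→Lot C, Farahani→Lot G, Petrov→Lot B, Bakr→Lot E = $600.
Swapping Petrov↔Farahani (Petrov→Lot C $74, Farahani→Lot B $52) loses 199.
Huang's own top lot is Lot C ($169), but forcing Huang→Lot C and reassigning the rest optimally gives only $600 — worse by 68.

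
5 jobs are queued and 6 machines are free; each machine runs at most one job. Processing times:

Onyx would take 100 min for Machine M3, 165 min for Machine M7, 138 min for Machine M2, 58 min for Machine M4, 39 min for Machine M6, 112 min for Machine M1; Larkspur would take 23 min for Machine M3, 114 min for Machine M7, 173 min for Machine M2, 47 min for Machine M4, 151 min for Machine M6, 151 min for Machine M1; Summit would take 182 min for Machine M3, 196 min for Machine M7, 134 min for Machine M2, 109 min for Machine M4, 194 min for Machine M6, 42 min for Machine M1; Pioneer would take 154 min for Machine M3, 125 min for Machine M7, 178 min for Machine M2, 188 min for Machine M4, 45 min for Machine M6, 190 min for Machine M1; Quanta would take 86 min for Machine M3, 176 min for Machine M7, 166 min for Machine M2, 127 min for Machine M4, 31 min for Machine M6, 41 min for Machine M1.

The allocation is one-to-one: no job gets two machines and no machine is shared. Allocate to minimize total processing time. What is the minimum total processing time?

Minimum total: 279 min

Optimal: Onyx→Machine M4 (58 min), Larkspur→Machine M3 (23 min), Summit→Machine M1 (42 min), Pioneer→Machine M7 (125 min), Quanta→Machine M6 (31 min) — total 58+23+42+125+31 = 279 min.
Row-greedy (each job in turn takes its cheapest remaining machine) gives 356 min, worse by 77.
Next-best assignment: Onyx→Machine M4, Larkspur→Machine M3, Summit→Machine M2, Pioneer→Machine M6, Quanta→Machine M1 = 301 min.
Swapping Pioneer↔Quanta (Pioneer→Machine M6 45 min, Quanta→Machine M7 176 min) adds 65.
Every other assignment is strictly worse.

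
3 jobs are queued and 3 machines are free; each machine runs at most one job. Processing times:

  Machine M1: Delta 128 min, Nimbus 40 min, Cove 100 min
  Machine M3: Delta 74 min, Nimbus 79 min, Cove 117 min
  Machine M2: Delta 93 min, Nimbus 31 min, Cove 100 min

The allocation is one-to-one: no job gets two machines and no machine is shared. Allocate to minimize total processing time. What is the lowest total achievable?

Minimum total: 205 min

Optimal: Delta→Machine M3 (74 min), Nimbus→Machine M2 (31 min), Cove→Machine M1 (100 min) — total 74+31+100 = 205 min.
Column-greedy (each machine in turn goes to its cheapest remaining job) gives 214 min, worse by 9.
Next-best assignment: Delta→Machine M3, Nimbus→Machine M1, Cove→Machine M2 = 214 min.
Swapping Nimbus↔Delta (Nimbus→Machine M3 79 min, Delta→Machine M2 93 min) adds 67.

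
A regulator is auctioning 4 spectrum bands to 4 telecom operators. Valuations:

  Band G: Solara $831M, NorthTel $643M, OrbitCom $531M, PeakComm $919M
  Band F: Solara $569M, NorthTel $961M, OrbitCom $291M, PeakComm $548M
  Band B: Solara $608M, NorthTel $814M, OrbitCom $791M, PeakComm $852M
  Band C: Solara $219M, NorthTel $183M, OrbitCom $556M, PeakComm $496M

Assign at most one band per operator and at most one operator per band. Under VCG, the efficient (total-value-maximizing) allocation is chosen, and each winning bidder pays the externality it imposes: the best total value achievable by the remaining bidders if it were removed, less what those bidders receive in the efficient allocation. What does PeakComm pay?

Efficient allocation: Solara→Band G ($831M), NorthTel→Band F ($961M), OrbitCom→Band C ($556M), PeakComm→Band B ($852M); total welfare W = $3200M.
PeakComm receives Band B at value $852M, so the others get W − 852 = $2348M.
Without PeakComm: best allocation of the remaining 3 bidders over all 4 bands is Solara→Band G ($831M), NorthTel→Band F ($961M), OrbitCom→Band B ($791M), total $2583M.
VCG payment = (others' best without PeakComm) − (others' welfare with PeakComm) = 2583 − 2348 = $235M.

PeakComm pays $235M.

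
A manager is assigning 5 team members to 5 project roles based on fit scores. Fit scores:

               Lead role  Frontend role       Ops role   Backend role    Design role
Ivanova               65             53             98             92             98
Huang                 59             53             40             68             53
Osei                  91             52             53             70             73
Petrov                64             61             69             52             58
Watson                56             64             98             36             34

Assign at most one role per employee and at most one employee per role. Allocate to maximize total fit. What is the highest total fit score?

Optimal: Ivanova→Design role (98 pts), Huang→Backend role (68 pts), Osei→Lead role (91 pts), Petrov→Frontend role (61 pts), Watson→Ops role (98 pts) — total 98+68+91+61+98 = 416 pts.
Column-greedy (each role in turn goes to its best remaining employee) gives 379 pts, worse by 37.
Swapping Ivanova↔Huang (Ivanova→Backend role 92 pts, Huang→Design role 53 pts) loses 21.

Max total: 416 pts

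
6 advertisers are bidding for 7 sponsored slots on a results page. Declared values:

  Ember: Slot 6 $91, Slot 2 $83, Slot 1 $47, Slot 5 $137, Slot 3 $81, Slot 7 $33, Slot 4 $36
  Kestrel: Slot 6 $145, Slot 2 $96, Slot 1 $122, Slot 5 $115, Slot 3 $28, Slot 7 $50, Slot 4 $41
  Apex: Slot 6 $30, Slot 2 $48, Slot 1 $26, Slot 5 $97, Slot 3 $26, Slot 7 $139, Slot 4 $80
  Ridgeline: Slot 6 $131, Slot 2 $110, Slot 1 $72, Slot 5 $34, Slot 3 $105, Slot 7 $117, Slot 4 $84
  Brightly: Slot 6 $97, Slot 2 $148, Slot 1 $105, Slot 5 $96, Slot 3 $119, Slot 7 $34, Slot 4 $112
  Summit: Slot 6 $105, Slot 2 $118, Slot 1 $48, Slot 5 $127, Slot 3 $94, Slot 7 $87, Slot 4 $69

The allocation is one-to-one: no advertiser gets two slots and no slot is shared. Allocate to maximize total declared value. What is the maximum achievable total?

Max total: $771

Optimal: Ember→Slot 5 ($137), Kestrel→Slot 1 ($122), Apex→Slot 7 ($139), Ridgeline→Slot 6 ($131), Brightly→Slot 2 ($148), Summit→Slot 3 ($94) — total 137+122+139+131+148+94 = $771.
Max-entry greedy (repeatedly take the single best remaining cell) gives $743, worse by 28.
Next-best assignment: Ember→Slot 5, Kestrel→Slot 1, Apex→Slot 7, Ridgeline→Slot 6, Brightly→Slot 3, Summit→Slot 2 = $766.
No other one-to-one assignment exceeds $771.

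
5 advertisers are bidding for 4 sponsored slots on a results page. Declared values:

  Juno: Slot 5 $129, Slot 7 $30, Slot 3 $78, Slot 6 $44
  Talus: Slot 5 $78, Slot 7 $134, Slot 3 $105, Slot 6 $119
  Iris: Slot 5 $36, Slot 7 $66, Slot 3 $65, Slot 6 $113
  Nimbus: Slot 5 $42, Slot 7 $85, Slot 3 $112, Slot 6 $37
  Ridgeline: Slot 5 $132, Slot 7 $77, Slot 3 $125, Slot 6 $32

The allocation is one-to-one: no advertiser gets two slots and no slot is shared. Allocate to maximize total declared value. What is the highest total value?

This is the linear assignment problem.
Optimal: Juno→Slot 5 ($129), Talus→Slot 7 ($134), Ridgeline→Slot 3 ($125), Iris→Slot 6 ($113) — total 129+134+125+113 = $501.
Checked against all permutations: $501 is optimal.

Maximum total: $501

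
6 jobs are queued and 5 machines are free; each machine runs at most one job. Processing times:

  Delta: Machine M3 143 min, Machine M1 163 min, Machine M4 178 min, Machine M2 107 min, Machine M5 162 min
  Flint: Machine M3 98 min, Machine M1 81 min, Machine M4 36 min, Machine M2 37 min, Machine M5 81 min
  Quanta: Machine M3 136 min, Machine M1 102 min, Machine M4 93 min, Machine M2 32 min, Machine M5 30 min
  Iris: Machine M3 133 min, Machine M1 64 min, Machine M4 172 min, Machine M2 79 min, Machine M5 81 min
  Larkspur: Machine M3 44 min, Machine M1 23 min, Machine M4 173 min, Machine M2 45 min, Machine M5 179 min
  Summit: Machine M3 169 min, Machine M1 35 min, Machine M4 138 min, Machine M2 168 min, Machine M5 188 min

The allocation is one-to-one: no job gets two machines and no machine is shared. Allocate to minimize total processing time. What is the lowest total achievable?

Minimum total: 224 min

Optimal: Larkspur→Machine M3 (44 min), Summit→Machine M1 (35 min), Flint→Machine M4 (36 min), Iris→Machine M2 (79 min), Quanta→Machine M5 (30 min) — total 44+35+36+79+30 = 224 min.
Min-entry greedy (repeatedly take the single cheapest remaining cell) gives 311 min, worse by 87.
Next-best assignment: Larkspur→Machine M3, Summit→Machine M1, Flint→Machine M4, Quanta→Machine M2, Iris→Machine M5 = 228 min.
Swapping Iris↔Quanta (Iris→Machine M5 81 min, Quanta→Machine M2 32 min) adds 4.
No other one-to-one assignment undercuts 224 min.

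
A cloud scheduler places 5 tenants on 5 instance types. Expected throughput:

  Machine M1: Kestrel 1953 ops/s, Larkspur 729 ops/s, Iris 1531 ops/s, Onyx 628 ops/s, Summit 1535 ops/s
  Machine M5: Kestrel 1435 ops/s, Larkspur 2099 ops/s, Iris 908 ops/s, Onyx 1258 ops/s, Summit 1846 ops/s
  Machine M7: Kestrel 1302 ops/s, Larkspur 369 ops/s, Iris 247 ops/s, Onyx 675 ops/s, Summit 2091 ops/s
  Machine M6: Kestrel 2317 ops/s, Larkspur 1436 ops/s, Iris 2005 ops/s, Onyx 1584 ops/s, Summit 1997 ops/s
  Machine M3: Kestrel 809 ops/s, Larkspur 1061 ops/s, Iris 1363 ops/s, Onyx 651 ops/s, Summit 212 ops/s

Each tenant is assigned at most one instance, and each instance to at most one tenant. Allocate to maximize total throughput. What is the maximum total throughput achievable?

Optimal: Kestrel→Machine M1 (1953 ops/s), Larkspur→Machine M5 (2099 ops/s), Iris→Machine M3 (1363 ops/s), Onyx→Machine M6 (1584 ops/s), Summit→Machine M7 (2091 ops/s) — total 1953+2099+1363+1584+2091 = 9090 ops/s.
Column-greedy (each instance in turn goes to its best remaining tenant) gives 8799 ops/s, worse by 291.
Next-best assignment: Kestrel→Machine M1, Larkspur→Machine M5, Iris→Machine M6, Onyx→Machine M3, Summit→Machine M7 = 8799 ops/s.
No other one-to-one assignment exceeds 9090 ops/s.

Max total: 9090 ops/s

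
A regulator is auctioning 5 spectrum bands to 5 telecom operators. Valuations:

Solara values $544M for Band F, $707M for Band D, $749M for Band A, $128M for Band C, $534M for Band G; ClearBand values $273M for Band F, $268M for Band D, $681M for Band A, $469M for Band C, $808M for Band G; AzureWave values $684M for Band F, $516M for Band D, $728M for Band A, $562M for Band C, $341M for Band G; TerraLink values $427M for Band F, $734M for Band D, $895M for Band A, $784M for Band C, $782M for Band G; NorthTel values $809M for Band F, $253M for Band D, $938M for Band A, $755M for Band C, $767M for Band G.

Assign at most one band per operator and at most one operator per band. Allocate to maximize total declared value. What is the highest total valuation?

Max total: $3921M

Treat this as an assignment problem: match each operator to one band.
Optimal: Solara→Band D ($707M), ClearBand→Band G ($808M), AzureWave→Band F ($684M), TerraLink→Band C ($784M), NorthTel→Band A ($938M) — total 707+808+684+784+938 = $3921M.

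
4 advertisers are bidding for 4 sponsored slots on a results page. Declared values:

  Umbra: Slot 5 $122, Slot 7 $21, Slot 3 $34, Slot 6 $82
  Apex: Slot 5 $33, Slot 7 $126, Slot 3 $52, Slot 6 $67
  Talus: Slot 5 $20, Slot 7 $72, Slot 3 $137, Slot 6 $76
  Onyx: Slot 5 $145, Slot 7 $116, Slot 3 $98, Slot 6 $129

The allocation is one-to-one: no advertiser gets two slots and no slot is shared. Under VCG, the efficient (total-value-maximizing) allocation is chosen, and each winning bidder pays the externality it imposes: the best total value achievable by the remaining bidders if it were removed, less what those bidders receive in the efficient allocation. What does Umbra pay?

Efficient allocation: Umbra→Slot 5 ($122), Apex→Slot 7 ($126), Talus→Slot 3 ($137), Onyx→Slot 6 ($129); total welfare W = $514.
Umbra receives Slot 5 at value $122, so the others get W − 122 = $392.
Without Umbra: best allocation of the remaining 3 bidders over all 4 slots is Apex→Slot 7 ($126), Talus→Slot 3 ($137), Onyx→Slot 5 ($145), total $408.
VCG payment = (others' best without Umbra) − (others' welfare with Umbra) = 408 − 392 = $16.

Umbra pays $16.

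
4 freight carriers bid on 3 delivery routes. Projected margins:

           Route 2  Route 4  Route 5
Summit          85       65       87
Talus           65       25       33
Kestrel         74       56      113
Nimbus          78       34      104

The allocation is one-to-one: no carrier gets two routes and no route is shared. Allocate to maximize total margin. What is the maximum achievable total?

Optimal: Nimbus→Route 2 ($78k), Summit→Route 4 ($65k), Kestrel→Route 5 ($113k) — total 78+65+113 = $256k.
Max-entry greedy (repeatedly take the single best remaining cell) gives $232k, worse by 24.
Next-best assignment: Summit→Route 2, Kestrel→Route 4, Nimbus→Route 5 = $245k.
Swapping Nimbus↔Kestrel (Nimbus→Route 5 $104k, Kestrel→Route 2 $74k) loses 13.

Maximum total: $256k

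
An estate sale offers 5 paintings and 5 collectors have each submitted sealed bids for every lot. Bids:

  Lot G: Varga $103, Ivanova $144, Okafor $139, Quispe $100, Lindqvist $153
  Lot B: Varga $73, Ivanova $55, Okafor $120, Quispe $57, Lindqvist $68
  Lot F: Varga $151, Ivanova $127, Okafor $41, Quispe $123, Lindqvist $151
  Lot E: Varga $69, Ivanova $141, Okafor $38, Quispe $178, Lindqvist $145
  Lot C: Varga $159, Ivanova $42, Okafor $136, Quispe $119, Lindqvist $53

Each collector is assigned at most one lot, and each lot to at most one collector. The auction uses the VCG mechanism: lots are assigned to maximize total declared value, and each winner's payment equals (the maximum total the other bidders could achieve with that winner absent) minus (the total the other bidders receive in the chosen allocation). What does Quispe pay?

Quispe pays $16.

Efficient allocation: Varga→Lot C ($159), Ivanova→Lot G ($144), Okafor→Lot B ($120), Quispe→Lot E ($178), Lindqvist→Lot F ($151); total welfare W = $752.
Quispe receives Lot E at value $178, so the others get W − 178 = $574.
Without Quispe: best allocation of the remaining 4 bidders over all 5 lots is Varga→Lot C ($159), Ivanova→Lot E ($141), Okafor→Lot G ($139), Lindqvist→Lot F ($151), total $590.
VCG payment = (others' best without Quispe) − (others' welfare with Quispe) = 590 − 574 = $16.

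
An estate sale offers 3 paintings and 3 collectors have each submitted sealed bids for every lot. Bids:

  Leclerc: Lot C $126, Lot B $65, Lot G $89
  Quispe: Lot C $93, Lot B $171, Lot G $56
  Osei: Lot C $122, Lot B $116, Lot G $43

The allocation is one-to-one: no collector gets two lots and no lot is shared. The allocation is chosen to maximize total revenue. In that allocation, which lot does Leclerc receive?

Optimal: Leclerc→Lot G ($89), Quispe→Lot B ($171), Osei→Lot C ($122) — total 89+171+122 = $382.
Swapping Quispe↔Osei (Quispe→Lot C $93, Osei→Lot B $116) loses 84.
Leclerc's own top lot is Lot C ($126), but forcing Leclerc→Lot C and reassigning the rest optimally gives only $340 — worse by 42.

Leclerc receives Lot G.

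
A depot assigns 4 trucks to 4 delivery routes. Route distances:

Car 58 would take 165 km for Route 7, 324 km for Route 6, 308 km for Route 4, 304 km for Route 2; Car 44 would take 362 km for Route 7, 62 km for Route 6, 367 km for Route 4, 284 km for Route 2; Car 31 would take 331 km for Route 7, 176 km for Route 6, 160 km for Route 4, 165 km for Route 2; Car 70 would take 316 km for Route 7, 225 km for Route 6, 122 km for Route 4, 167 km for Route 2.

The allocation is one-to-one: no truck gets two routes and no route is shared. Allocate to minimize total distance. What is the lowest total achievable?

This is the linear assignment problem.
Optimal: Car 58→Route 7 (165 km), Car 44→Route 6 (62 km), Car 31→Route 2 (165 km), Car 70→Route 4 (122 km) — total 165+62+165+122 = 514 km.
Row-greedy (each truck in turn takes its cheapest remaining route) gives 554 km, worse by 40.
Next-best assignment: Car 58→Route 7, Car 44→Route 6, Car 31→Route 4, Car 70→Route 2 = 554 km.
Checked against all permutations: 514 km is optimal.

Min total: 514 km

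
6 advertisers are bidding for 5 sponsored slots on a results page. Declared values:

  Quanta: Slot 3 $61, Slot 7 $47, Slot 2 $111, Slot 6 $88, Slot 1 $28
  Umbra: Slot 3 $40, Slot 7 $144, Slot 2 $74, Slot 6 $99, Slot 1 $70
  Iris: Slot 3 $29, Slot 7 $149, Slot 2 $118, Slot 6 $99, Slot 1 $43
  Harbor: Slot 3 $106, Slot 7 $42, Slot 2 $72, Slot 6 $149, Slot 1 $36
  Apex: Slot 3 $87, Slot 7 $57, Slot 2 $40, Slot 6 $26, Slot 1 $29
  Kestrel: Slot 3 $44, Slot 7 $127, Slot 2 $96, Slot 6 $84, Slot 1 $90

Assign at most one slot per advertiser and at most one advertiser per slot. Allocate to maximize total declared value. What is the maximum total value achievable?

Max total: $588

Optimal: Apex→Slot 3 ($87), Umbra→Slot 7 ($144), Iris→Slot 2 ($118), Harbor→Slot 6 ($149), Kestrel→Slot 1 ($90) — total 87+144+118+149+90 = $588.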